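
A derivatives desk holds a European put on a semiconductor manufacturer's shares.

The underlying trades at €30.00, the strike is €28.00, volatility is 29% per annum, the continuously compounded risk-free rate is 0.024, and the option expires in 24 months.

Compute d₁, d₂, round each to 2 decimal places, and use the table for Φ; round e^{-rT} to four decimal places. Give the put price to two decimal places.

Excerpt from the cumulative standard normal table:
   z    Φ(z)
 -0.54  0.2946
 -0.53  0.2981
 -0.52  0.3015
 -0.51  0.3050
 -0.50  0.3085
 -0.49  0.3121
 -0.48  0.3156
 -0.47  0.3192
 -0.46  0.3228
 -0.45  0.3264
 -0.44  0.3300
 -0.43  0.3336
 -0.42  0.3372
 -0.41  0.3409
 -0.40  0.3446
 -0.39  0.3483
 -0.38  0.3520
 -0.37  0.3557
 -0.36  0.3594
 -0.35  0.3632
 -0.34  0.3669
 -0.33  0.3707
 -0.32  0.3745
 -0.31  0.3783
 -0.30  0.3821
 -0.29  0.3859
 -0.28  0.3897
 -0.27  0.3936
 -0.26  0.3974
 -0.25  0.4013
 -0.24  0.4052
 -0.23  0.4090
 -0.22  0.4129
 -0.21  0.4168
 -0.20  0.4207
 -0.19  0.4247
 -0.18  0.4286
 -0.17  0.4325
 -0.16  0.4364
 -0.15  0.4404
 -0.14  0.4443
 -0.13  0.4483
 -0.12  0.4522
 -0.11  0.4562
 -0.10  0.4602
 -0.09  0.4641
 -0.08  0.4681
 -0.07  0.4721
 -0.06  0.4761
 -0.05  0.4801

σ√T = 0.29·√2 = 0.4101
d₁ = [ln(30/28) + (0.024 + ½·0.29²)·2] / (σ√T) = (0.0690 + 0.1321) / 0.4101 = 0.4903 → 0.49
d₂ = 0.4903 − 0.4101 = 0.0802 → 0.08
exp(−rT) = exp(−0.024·2) = 0.9531
N(−d₂) = N(-0.08) = 0.4681;  N(−d₁) = N(-0.49) = 0.3121
P = 28·0.9531·0.4681 − 30·0.3121 = 12.4921 − 9.3630 = 3.1291

€3.13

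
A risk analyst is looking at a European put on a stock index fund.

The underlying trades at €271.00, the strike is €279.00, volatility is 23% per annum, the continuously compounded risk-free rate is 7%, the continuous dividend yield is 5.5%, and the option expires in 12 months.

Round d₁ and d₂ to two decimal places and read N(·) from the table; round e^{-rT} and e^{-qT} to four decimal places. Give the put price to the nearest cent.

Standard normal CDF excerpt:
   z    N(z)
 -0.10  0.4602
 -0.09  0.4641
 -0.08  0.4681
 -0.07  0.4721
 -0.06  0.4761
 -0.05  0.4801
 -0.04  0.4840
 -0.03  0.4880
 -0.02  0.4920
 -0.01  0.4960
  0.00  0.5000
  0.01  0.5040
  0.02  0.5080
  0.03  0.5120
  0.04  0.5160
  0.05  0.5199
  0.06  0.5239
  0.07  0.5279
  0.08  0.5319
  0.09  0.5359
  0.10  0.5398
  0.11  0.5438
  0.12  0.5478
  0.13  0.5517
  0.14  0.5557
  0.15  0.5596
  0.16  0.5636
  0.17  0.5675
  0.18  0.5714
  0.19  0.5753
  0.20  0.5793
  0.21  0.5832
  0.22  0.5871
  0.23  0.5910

σ√T = 0.23 × 1.0000 = 0.2300
d₁ = [ln(271/279) + (0.07 − 0.055 + 0.23²/2)·1] / 0.2300 = [-0.0291 + 0.0415] / 0.2300 = 0.0537 → 0.05
d₂ = d₁ − σ√T = 0.0537 − 0.2300 = -0.1763 → -0.18
e^(−qT) = e^(−0.055·1) = 0.9465;  e^(−rT) = e^(−0.07·1) = 0.9324
N(−d₂) = N(0.18) = 0.5714;  N(−d₁) = N(-0.05) = 0.4801
P = 279·0.9324·0.5714 − 271·0.9465·0.4801 = 148.6438 − 123.1464 = 25.4974

€25.50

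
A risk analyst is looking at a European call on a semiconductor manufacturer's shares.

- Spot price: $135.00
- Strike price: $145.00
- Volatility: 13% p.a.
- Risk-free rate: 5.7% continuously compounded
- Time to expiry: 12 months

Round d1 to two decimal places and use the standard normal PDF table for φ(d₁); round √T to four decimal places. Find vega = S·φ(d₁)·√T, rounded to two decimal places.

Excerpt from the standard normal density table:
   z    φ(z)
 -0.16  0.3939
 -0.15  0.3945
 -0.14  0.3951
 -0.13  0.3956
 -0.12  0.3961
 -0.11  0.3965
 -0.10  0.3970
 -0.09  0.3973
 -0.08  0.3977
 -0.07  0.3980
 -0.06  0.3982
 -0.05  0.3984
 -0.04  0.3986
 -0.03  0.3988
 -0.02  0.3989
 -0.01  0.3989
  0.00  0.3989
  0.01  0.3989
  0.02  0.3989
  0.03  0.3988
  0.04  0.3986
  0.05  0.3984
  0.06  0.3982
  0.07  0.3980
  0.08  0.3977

T = 1;  σ√T = 0.1300
d₁ = [ln(135/145) + (0.057 + 0.13²/2)·1] / 0.1300 = [-0.0715 + 0.0655] / 0.1300 = -0.0462 ≈ -0.05
√T = √1 = 1.0000
φ(d₁) = φ(-0.05) = 0.3984
vega = S·φ(d₁)·√T = 135·0.3984·1.0000 = 53.7840
(The put has the same vega.)

53.78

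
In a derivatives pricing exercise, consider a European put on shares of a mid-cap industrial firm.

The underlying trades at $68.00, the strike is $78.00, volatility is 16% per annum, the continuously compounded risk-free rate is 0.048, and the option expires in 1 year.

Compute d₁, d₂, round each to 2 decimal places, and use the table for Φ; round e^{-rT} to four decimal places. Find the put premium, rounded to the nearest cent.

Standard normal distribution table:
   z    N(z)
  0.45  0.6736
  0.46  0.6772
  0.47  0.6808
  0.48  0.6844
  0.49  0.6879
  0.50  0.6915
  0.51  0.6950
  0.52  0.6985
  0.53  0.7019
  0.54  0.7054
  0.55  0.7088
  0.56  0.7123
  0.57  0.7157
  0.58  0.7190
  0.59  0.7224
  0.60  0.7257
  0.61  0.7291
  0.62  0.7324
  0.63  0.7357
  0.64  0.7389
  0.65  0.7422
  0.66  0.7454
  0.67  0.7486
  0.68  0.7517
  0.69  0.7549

σ√T = 0.16·√1 = 0.1600
d₁ = [ln(68/78) + (0.048 + 0.16²/2)·1] / 0.1600 = [-0.1372 + 0.0608] / 0.1600 = -0.4775 ≈ -0.48
d₂ = d₁ − σ√T = -0.4775 − 0.1600 = -0.6375 ≈ -0.64
e^(−rT) = e^(−0.048·1) = 0.9531
N(−d₂) = N(0.64) = 0.7389;  N(−d₁) = N(0.48) = 0.6844
P = 78·0.9531·0.7389 − 68·0.6844 = 54.9312 − 46.5392 = 8.3920

$8.39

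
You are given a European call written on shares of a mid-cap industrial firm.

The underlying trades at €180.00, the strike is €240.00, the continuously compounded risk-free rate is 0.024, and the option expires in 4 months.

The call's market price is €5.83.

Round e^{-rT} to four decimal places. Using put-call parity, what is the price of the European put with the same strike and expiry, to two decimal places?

e^(−rT) = e^(−0.024·0.3333) = 0.9920
Put-call parity: C − P = S − K·e^(−rT) = 180 − 240·0.9920 = 180 − 238.0800 = -58.0800
P = C − (C − P) = 5.83 − (-58.0800) = 63.9100

€63.91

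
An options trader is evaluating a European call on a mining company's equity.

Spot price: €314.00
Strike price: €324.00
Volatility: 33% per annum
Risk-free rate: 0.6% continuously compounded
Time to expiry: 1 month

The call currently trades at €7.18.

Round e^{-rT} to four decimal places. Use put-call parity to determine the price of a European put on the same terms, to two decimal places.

exp(−rT) = exp(−0.006·0.08333) = 0.9995
Put-call parity: C − P = S − K·e^(−rT) = 314 − 324·0.9995 = 314 − 323.8380 = -9.8380
P = C − (C − P) = 7.18 − (-9.8380) = 17.0180

€17.02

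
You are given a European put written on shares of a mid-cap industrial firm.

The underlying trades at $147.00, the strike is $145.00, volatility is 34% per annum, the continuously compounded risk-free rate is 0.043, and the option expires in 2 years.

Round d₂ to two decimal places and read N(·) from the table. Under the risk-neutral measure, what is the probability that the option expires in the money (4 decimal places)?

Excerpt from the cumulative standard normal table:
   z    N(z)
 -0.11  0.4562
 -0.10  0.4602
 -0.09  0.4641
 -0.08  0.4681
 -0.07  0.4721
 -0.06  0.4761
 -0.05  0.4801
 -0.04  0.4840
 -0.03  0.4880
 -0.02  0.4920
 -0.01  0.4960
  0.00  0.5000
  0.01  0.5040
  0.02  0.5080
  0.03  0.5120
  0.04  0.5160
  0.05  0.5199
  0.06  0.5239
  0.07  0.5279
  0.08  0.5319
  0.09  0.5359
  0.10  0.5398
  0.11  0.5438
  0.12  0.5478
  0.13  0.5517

0.5120

σ√T = 0.34·√2 = 0.4808
d₁ = [ln(147/145) + (0.043 + 0.34²/2)·2] / 0.4808 = [0.0137 + 0.2016] / 0.4808 = 0.4478 which rounds to 0.45
d₂ = d₁ − σ√T = 0.4478 − 0.4808 = -0.0331 which rounds to -0.03
Pr(exercise) under Q = N(−d₂) = N(0.03) = 0.5120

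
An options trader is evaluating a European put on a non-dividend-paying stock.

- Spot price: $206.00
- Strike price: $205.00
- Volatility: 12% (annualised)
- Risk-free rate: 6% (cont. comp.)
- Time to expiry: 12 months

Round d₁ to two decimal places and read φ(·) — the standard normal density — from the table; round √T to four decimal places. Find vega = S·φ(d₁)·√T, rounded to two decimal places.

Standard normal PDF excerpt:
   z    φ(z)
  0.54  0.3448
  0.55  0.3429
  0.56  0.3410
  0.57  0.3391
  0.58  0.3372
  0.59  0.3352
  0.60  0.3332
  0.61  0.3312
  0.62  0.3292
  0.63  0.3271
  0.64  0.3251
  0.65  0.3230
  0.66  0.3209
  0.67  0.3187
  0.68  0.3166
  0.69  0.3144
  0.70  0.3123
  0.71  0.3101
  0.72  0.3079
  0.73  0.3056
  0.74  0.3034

T = 1;  σ√T = 0.1200
d₁ = [ln(206/205) + (0.06 + 0.12²/2)·1] / 0.1200 = [0.0049 + 0.0672] / 0.1200 = 0.6006 ≈ 0.60
√T = √1 = 1.0000
φ(d₁) = φ(0.60) = 0.3332
vega = S·φ(d₁)·√T = 206·0.3332·1.0000 = 68.6392

68.64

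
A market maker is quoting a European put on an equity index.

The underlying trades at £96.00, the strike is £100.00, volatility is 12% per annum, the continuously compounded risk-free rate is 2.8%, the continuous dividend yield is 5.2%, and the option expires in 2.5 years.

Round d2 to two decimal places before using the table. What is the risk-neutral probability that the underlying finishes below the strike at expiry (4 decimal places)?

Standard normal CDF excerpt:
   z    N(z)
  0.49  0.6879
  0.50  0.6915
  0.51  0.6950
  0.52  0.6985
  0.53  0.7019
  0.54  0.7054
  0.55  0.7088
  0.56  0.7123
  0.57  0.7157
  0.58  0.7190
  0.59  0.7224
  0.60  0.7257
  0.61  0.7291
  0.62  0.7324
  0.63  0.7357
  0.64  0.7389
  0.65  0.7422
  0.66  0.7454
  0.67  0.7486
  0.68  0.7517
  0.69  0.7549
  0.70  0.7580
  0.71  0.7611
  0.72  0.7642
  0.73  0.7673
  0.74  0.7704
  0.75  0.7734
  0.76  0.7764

σ√T = 0.12 × 1.5811 = 0.1897
d₁ = [ln(96/100) + (0.028 − 0.052 + 0.12²/2)·2.5] / 0.1897 = [-0.0408 − 0.0420] / 0.1897 = -0.4365 → -0.44
d₂ = d₁ − σ√T = -0.4365 − 0.1897 = -0.6262 → -0.63
Risk-neutral Pr[S_T < K] = N(−d₂) = N(0.63) = 0.7357

0.7357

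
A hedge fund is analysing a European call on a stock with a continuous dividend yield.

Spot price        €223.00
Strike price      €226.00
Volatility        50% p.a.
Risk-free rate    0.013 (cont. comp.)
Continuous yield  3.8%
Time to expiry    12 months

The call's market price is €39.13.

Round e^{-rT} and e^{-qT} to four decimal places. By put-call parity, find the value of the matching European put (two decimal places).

e^(−qT) = e^(−0.038·1) = 0.9627;  e^(−rT) = e^(−0.013·1) = 0.9871
Put-call parity: C − P = S·e^(−qT) − K·e^(−rT) = 223·0.9627 − 226·0.9871 = 214.6821 − 223.0846 = -8.4025
P = C − (C − P) = 39.13 − (-8.4025) = 47.5325

€47.53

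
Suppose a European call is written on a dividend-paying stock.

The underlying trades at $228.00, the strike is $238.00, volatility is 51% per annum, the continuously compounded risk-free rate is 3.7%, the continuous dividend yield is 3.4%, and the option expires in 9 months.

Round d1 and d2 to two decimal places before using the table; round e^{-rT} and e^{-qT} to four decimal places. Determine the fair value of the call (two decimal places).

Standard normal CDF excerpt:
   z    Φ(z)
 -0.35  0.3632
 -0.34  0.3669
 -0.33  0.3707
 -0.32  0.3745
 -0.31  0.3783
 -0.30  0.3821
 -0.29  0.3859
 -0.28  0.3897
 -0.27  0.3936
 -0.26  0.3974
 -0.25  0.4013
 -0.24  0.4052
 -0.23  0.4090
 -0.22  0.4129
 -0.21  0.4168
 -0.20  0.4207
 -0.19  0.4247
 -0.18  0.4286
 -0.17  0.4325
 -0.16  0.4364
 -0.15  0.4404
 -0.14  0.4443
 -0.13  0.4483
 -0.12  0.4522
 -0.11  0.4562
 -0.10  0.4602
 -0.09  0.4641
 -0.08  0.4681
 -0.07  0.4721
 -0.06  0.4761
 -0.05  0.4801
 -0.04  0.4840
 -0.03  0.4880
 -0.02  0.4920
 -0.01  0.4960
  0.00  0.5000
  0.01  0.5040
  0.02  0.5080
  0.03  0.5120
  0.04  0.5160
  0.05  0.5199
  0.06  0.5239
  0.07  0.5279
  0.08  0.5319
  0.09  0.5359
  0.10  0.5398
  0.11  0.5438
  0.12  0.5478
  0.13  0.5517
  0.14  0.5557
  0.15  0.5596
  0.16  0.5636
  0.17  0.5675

σ√T = 0.51·√0.75 = 0.4417
d₁ = [ln(228/238) + (0.037 − 0.034 + 0.51²/2)·0.75] / 0.4417 = [-0.0429 + 0.0998] / 0.4417 = 0.1287 ≈ 0.13
d₂ = d₁ − σ√T = 0.1287 − 0.4417 = -0.3129 ≈ -0.31
e^(−qT) = e^(−0.034·0.75) = 0.9748;  e^(−rT) = e^(−0.037·0.75) = 0.9726
N(d₁) = N(0.13) = 0.5517;  N(d₂) = N(-0.31) = 0.3783
C = 228·0.9748·0.5517 − 238·0.9726·0.3783 = 122.6178 − 87.5684 = 35.0493

$35.05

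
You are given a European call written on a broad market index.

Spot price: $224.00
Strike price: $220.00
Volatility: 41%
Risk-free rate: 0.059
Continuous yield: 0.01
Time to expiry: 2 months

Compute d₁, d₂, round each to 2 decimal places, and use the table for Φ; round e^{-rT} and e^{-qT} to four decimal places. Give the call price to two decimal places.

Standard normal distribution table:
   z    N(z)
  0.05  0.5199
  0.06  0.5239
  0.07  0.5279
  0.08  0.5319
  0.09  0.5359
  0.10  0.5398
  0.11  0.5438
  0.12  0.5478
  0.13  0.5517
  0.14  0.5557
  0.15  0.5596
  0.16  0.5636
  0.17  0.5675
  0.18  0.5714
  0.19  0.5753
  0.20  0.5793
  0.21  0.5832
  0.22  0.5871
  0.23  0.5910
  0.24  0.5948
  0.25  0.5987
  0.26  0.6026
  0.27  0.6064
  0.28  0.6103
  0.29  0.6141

$18.01

σ√T = 0.41 × 0.4082 = 0.1674
ln(S/K) + (r − q + σ²/2)T = ln(224/220) + (0.059 − 0.01 + 0.41²/2)·0.1667 = 0.0180 + 0.0222 = 0.0402
d₁ = 0.0402 / 0.1674 = 0.2401 ⇒ 0.24
d₂ = d₁ − σ√T = 0.2401 − 0.1674 = 0.0727 ⇒ 0.07
exp(−qT) = exp(−0.01·0.1667) = 0.9983;  exp(−rT) = exp(−0.059·0.1667) = 0.9902
N(d₁) = N(0.24) = 0.5948;  N(d₂) = N(0.07) = 0.5279
C = 224·0.9983·0.5948 − 220·0.9902·0.5279 = 133.0087 − 114.9998 = 18.0089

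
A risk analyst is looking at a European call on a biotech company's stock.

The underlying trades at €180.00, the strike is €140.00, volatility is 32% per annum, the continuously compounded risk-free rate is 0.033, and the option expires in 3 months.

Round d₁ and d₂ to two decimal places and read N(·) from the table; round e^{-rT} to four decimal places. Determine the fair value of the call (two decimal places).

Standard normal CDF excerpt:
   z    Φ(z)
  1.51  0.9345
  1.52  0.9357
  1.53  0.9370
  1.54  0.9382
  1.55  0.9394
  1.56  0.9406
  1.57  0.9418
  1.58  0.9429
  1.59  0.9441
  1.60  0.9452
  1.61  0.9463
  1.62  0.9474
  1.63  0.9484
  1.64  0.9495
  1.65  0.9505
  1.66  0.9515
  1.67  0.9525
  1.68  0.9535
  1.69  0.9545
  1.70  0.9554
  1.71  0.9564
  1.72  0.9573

T = 0.25;  σ√T = 0.1600
ln(S/K) + (r + σ²/2)T = ln(180/140) + (0.033 + 0.32²/2)·0.25 = 0.2513 + 0.0210 = 0.2724
d₁ = 0.2724 / 0.1600 = 1.7023 → 1.70
d₂ = d₁ − σ√T = 1.7023 − 0.1600 = 1.5423 → 1.54
exp(−rT) = exp(−0.033·0.25) = 0.9918
N(d₁) = N(1.70) = 0.9554;  N(d₂) = N(1.54) = 0.9382
C = 180·0.9554 − 140·0.9918·0.9382 = 171.9720 − 130.2709 = 41.7011

€41.70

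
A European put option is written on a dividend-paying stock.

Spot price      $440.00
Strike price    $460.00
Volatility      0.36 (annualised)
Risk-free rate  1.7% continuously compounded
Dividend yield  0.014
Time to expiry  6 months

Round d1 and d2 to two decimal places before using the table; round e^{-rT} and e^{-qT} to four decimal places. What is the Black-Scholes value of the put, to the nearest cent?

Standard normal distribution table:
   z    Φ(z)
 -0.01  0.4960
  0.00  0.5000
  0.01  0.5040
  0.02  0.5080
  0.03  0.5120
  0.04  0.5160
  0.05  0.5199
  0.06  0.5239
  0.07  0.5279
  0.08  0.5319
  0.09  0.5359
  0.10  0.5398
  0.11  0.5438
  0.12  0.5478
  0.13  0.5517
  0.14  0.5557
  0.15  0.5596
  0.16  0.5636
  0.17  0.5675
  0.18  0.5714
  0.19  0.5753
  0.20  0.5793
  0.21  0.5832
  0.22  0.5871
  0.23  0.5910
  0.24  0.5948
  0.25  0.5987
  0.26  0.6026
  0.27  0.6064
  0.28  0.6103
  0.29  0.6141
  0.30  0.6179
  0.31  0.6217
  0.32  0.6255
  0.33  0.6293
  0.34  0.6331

σ√T = 0.36 × 0.7071 = 0.2546
ln(S/K) + (r − q + σ²/2)T = ln(440/460) + (0.017 − 0.014 + 0.36²/2)·0.5 = -0.0445 + 0.0339 = -0.0106
d₁ = -0.0106 / 0.2546 = -0.0415 → -0.04
d₂ = d₁ − σ√T = -0.0415 − 0.2546 = -0.2960 → -0.30
exp(−qT) = exp(−0.014·0.5) = 0.9930;  exp(−rT) = exp(−0.017·0.5) = 0.9915
P = 460·0.9915·N(0.30) − 440·0.9930·N(0.04) = 460·0.9915·0.6179 − 440·0.9930·0.5160 = 281.8180 − 225.4507 = 56.3673

$56.37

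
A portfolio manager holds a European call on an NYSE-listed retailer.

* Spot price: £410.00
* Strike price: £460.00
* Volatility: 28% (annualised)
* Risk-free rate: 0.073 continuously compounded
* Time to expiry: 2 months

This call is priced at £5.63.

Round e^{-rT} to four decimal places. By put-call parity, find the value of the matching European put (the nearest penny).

exp(−rT) = exp(−0.073·0.1667) = 0.9879
Put-call parity: C − P = S − K·e^(−rT) = 410 − 460·0.9879 = 410 − 454.4340 = -44.4340
P = C − (C − P) = 5.63 − (-44.4340) = 50.0640

£50.06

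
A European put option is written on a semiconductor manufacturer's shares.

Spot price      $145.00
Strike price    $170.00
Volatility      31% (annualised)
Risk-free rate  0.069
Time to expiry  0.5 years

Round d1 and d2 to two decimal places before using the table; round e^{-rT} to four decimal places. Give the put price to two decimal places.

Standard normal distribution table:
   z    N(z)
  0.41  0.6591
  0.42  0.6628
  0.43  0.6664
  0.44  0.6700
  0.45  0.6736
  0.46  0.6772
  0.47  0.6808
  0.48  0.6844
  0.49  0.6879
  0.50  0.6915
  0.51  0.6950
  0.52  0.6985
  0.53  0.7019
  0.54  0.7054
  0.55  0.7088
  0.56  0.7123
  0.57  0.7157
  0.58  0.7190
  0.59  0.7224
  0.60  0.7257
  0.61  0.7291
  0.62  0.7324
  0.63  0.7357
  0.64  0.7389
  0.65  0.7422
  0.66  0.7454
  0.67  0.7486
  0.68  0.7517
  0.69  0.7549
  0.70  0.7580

$25.26

σ√T = 0.31·√0.5 = 0.2192
d₁ = [ln(145/170) + (0.069 + 0.31²/2)·0.5] / 0.2192 = [-0.1591 + 0.0585] / 0.2192 = -0.4587 ⇒ -0.46
d₂ = d₁ − σ√T = -0.4587 − 0.2192 = -0.6779 ⇒ -0.68
e^(−rT) = e^(−0.069·0.5) = 0.9661
N(−d₂) = N(0.68) = 0.7517;  N(−d₁) = N(0.46) = 0.6772
P = 170·0.9661·0.7517 − 145·0.6772 = 123.4570 − 98.1940 = 25.2630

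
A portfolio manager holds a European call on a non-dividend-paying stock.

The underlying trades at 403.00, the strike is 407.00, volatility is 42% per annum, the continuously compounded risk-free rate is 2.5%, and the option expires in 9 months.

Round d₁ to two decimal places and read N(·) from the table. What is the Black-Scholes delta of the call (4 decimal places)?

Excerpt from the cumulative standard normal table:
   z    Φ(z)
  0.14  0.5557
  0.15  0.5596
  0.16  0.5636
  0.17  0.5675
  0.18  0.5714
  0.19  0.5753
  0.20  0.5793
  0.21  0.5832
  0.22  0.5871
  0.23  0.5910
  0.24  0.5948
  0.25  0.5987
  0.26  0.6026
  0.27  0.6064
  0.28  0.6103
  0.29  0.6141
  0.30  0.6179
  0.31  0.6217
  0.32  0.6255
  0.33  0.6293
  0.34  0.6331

σ√T = 0.42 × 0.8660 = 0.3637
d₁ = [ln(403/407) + (0.025 + 0.42²/2)·0.75] / 0.3637 = [-0.0099 + 0.0849] / 0.3637 = 0.2063 which rounds to 0.21
N(d₁) = N(0.21) = 0.5832
Δ_call = N(d₁) = 0.5832

0.5832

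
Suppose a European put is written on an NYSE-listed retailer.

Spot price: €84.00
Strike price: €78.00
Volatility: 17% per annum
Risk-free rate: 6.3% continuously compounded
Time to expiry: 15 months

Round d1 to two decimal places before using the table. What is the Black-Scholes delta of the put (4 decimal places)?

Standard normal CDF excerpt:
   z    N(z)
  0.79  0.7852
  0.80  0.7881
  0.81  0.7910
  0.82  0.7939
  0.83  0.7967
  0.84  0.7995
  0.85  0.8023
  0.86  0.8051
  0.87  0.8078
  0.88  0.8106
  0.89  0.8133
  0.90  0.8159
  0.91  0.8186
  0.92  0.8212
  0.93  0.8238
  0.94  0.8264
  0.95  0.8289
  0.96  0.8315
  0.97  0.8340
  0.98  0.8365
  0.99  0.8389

-0.1841

T = 1.25;  σ√T = 0.1901
d₁ = [ln(84/78) + (0.063 + 0.17²/2)·1.25] / 0.1901 = [0.0741 + 0.0968] / 0.1901 = 0.8993 ≈ 0.90
N(d₁) = N(0.90) = 0.8159
Δ_put = N(d₁) − 1 = 0.8159 − 1 = -0.1841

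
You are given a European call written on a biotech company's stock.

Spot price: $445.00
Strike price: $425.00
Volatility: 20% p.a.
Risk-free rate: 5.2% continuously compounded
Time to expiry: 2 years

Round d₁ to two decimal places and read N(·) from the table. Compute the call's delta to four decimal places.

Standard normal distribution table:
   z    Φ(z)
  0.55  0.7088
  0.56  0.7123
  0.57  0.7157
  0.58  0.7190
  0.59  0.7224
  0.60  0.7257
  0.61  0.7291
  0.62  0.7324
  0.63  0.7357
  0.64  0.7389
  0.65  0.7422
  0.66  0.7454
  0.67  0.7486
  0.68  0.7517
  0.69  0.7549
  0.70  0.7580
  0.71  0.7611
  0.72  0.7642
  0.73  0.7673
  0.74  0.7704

0.7486

σ√T = 0.2·√2 = 0.2828
d₁ = [ln(445/425) + (0.052 + 0.2²/2)·2] / 0.2828 = [0.0460 + 0.1440] / 0.2828 = 0.6717 ≈ 0.67
N(d₁) = N(0.67) = 0.7486
Δ_call = N(d₁) = 0.7486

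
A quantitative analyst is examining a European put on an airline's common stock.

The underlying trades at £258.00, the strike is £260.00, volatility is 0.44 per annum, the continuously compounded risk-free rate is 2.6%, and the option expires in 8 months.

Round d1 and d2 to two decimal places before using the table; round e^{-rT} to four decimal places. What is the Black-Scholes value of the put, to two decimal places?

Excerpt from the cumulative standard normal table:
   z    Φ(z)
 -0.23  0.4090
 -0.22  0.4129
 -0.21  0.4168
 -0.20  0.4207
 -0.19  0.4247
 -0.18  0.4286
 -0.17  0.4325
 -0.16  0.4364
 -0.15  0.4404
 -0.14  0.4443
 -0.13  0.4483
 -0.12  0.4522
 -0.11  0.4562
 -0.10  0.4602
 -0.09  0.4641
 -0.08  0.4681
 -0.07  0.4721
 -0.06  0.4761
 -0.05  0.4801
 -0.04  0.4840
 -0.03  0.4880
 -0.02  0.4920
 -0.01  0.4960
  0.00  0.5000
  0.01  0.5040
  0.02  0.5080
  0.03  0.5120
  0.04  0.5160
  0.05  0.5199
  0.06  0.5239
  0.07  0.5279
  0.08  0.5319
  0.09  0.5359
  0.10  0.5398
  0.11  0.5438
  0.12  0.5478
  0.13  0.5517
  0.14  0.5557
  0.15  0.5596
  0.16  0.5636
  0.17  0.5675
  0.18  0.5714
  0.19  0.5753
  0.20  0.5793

σ√T = 0.44·√0.6667 = 0.3593
d₁ = [ln(258/260) + (0.026 + 0.44²/2)·0.6667] / 0.3593 = [-0.0077 + 0.0819] / 0.3593 = 0.2064 ⇒ 0.21
d₂ = d₁ − σ√T = 0.2064 − 0.3593 = -0.1529 ⇒ -0.15
e^(−rT) = e^(−0.026·0.6667) = 0.9828
P = 260·0.9828·N(0.15) − 258·N(-0.21) = 260·0.9828·0.5596 − 258·0.4168 = 142.9935 − 107.5344 = 35.4591

£35.46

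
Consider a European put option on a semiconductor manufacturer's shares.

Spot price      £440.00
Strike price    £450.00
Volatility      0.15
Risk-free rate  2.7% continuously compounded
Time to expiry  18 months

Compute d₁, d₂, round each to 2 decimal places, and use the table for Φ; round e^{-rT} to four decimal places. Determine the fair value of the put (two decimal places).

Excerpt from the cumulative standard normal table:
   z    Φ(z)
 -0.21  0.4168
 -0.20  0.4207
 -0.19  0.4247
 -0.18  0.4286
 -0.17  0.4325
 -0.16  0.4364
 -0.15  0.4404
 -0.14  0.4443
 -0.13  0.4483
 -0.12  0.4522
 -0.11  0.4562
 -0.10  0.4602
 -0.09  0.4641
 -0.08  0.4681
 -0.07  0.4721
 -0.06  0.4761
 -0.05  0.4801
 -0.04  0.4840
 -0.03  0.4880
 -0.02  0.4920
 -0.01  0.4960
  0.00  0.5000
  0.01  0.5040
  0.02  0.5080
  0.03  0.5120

σ√T = 0.15 × 1.2247 = 0.1837
d₁ = [ln(440/450) + (0.027 + ½·0.15²)·1.5] / (σ√T) = (-0.0225 + 0.0574) / 0.1837 = 0.1900 which rounds to 0.19
d₂ = 0.1900 − 0.1837 = 0.0063 which rounds to 0.01
exp(−rT) = exp(−0.027·1.5) = 0.9603
N(−d₂) = N(-0.01) = 0.4960;  N(−d₁) = N(-0.19) = 0.4247
P = 450·0.9603·0.4960 − 440·0.4247 = 214.3390 − 186.8680 = 27.4710

£27.47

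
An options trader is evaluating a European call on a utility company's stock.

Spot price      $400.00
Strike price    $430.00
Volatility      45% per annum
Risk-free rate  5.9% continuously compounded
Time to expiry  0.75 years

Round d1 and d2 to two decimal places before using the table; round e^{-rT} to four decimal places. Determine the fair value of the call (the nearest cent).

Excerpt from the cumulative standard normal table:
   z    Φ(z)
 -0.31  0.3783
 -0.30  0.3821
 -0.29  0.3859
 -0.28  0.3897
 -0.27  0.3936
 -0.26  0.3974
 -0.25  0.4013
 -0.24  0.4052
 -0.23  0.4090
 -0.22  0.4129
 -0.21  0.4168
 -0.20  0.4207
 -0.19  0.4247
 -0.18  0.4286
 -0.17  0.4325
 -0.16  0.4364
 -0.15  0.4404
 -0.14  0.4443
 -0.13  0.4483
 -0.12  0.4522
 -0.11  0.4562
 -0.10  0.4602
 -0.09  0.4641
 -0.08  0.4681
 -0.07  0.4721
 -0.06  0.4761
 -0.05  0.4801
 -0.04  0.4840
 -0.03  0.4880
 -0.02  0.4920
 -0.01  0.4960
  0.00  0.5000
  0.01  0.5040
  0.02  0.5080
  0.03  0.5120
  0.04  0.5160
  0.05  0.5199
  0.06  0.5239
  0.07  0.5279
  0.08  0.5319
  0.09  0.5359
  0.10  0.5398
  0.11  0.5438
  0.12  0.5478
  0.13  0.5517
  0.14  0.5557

σ√T = 0.45 × 0.8660 = 0.3897
d₁ = [ln(400/430) + (0.059 + 0.45²/2)·0.75] / 0.3897 = [-0.0723 + 0.1202] / 0.3897 = 0.1228 which rounds to 0.12
d₂ = d₁ − σ√T = 0.1228 − 0.3897 = -0.2669 which rounds to -0.27
e^(−rT) = e^(−0.059·0.75) = 0.9567
N(d₁) = N(0.12) = 0.5478;  N(d₂) = N(-0.27) = 0.3936
C = 400·0.5478 − 430·0.9567·0.3936 = 219.1200 − 161.9196 = 57.2004

$57.20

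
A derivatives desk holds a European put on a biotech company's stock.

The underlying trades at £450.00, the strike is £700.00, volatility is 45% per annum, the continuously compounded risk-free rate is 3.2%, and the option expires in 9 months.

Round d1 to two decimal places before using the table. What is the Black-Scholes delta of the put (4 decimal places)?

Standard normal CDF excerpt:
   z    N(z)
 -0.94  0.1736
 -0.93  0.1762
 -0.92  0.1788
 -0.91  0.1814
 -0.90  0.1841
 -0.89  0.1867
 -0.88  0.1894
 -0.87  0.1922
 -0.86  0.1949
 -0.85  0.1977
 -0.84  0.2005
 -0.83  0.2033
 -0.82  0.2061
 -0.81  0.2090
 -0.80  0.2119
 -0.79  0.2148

σ√T = 0.45·√0.75 = 0.3897
ln(S/K) + (r + σ²/2)T = ln(450/700) + (0.032 + 0.45²/2)·0.75 = -0.4418 + 0.0999 = -0.3419
d₁ = -0.3419 / 0.3897 = -0.8773 ≈ -0.88
N(d₁) = N(-0.88) = 0.1894
Δ_put = N(d₁) − 1 = 0.1894 − 1 = -0.8106

-0.8106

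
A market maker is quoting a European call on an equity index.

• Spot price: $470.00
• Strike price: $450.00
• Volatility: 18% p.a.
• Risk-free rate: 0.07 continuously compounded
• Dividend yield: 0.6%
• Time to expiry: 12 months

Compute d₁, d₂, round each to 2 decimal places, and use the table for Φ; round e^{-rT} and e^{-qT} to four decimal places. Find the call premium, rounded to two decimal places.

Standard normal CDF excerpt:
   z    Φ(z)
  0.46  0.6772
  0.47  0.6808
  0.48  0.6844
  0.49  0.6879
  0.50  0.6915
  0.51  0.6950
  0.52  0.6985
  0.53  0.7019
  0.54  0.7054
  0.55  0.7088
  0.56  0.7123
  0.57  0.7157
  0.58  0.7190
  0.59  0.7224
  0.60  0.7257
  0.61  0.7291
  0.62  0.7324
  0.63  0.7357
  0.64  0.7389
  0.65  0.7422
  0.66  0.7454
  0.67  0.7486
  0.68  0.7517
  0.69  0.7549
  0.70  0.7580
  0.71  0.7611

σ√T = 0.18 × 1.0000 = 0.1800
d₁ = [ln(470/450) + (0.07 − 0.006 + ½·0.18²)·1] / (σ√T) = (0.0435 + 0.0802) / 0.1800 = 0.6871 → 0.69
d₂ = 0.6871 − 0.1800 = 0.5071 → 0.51
exp(−qT) = exp(−0.006·1) = 0.9940;  exp(−rT) = exp(−0.07·1) = 0.9324
C = 470·0.9940·N(0.69) − 450·0.9324·N(0.51) = 470·0.9940·0.7549 − 450·0.9324·0.6950 = 352.6742 − 291.6081 = 61.0661

$61.07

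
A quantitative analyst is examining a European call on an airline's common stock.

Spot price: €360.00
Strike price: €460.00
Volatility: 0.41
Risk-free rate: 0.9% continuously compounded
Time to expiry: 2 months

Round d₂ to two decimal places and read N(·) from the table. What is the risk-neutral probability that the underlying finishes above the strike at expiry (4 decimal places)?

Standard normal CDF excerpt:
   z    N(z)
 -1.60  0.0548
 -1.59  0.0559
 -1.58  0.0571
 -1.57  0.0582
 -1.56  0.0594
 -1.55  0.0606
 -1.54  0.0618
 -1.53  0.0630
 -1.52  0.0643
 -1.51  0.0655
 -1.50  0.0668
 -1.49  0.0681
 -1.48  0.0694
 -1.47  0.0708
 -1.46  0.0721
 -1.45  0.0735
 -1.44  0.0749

T = 0.1667;  σ√T = 0.1674
d₁ = [ln(360/460) + (0.009 + 0.41²/2)·0.1667] / 0.1674 = [-0.2451 + 0.0155] / 0.1674 = -1.3718 ≈ -1.37
d₂ = d₁ − σ√T = -1.3718 − 0.1674 = -1.5392 ≈ -1.54
Risk-neutral Pr[S_T > K] = N(d₂) = N(-1.54) = 0.0618

0.0618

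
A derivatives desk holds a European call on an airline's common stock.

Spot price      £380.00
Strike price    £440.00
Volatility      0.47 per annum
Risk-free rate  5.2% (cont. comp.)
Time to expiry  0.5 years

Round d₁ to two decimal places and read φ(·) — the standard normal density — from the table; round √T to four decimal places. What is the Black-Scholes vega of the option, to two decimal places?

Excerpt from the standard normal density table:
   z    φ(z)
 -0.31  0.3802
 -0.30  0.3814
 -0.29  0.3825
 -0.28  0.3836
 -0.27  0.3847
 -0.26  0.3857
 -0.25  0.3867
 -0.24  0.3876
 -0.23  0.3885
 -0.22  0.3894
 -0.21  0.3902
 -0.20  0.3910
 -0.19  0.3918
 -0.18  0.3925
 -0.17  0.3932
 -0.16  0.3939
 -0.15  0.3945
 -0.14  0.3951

105.06

σ√T = 0.47 × 0.7071 = 0.3323
d₁ = [ln(380/440) + (0.052 + 0.47²/2)·0.5] / 0.3323 = [-0.1466 + 0.0812] / 0.3323 = -0.1967 which rounds to -0.20
√T = √0.5 = 0.7071
φ(d₁) = φ(-0.20) = 0.3910
vega = S·φ(d₁)·√T = 380·0.3910·0.7071 = 105.0609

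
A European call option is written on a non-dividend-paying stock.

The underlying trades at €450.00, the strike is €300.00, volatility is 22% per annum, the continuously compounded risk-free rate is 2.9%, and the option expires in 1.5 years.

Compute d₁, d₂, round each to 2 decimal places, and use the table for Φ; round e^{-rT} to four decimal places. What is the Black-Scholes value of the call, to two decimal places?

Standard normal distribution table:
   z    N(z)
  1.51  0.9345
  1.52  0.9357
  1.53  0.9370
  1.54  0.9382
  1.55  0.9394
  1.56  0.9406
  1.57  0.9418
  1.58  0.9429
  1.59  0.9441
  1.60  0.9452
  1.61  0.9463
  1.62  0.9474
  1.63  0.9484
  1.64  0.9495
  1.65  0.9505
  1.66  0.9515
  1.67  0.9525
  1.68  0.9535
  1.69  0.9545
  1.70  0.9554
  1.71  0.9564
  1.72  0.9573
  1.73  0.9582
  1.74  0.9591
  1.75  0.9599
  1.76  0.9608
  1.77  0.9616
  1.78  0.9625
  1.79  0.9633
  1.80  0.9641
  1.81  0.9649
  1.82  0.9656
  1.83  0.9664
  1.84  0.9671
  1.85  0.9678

€164.72

σ√T = 0.22·√1.5 = 0.2694
d₁ = [ln(450/300) + (0.029 + ½·0.22²)·1.5] / (σ√T) = (0.4055 + 0.0798) / 0.2694 = 1.8010 ≈ 1.80
d₂ = 1.8010 − 0.2694 = 1.5315 ≈ 1.53
e^(−rT) = e^(−0.029·1.5) = 0.9574
C = 450·N(1.80) − 300·0.9574·N(1.53) = 450·0.9641 − 300·0.9574·0.9370 = 433.8450 − 269.1251 = 164.7199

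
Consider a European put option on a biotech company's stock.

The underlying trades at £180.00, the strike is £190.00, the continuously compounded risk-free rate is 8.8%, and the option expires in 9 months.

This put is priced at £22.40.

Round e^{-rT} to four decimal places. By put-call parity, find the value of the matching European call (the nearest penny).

e^(−rT) = e^(−0.088·0.75) = 0.9361
Put-call parity: C − P = S − K·e^(−rT) = 180 − 190·0.9361 = 180 − 177.8590 = 2.1410
C = P + (C − P) = 22.40 + (2.1410) = 24.5410

£24.54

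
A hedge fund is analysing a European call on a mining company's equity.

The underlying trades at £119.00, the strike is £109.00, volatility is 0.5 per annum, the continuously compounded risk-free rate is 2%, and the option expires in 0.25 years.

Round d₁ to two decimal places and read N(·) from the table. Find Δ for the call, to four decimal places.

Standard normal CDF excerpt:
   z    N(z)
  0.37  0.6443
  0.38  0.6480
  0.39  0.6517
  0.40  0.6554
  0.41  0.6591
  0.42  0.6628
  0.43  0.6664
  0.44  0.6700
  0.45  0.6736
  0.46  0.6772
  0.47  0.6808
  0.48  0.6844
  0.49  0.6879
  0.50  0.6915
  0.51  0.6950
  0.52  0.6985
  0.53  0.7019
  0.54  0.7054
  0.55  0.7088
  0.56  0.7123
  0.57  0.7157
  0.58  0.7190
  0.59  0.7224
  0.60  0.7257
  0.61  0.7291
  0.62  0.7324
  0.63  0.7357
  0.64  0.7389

0.6915

T = 0.25;  σ√T = 0.2500
ln(S/K) + (r + σ²/2)T = ln(119/109) + (0.02 + 0.5²/2)·0.25 = 0.0878 + 0.0362 = 0.1240
d₁ = 0.1240 / 0.2500 = 0.4961 → 0.50
N(d₁) = N(0.50) = 0.6915
Δ_call = N(d₁) = 0.6915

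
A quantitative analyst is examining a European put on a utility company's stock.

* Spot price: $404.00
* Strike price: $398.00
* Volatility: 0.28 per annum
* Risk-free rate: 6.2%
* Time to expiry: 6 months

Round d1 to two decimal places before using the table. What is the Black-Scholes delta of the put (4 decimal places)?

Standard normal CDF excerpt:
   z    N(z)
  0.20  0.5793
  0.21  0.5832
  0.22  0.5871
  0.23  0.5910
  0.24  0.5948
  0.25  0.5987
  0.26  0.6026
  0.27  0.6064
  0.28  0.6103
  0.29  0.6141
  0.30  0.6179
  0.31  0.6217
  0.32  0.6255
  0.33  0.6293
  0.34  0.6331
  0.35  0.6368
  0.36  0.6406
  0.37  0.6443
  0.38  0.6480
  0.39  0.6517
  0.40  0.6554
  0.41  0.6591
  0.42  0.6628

σ√T = 0.28·√0.5 = 0.1980
d₁ = [ln(404/398) + (0.062 + 0.28²/2)·0.5] / 0.1980 = [0.0150 + 0.0506] / 0.1980 = 0.3311 → 0.33
N(d₁) = N(0.33) = 0.6293
Δ_put = N(d₁) − 1 = 0.6293 − 1 = -0.3707

-0.3707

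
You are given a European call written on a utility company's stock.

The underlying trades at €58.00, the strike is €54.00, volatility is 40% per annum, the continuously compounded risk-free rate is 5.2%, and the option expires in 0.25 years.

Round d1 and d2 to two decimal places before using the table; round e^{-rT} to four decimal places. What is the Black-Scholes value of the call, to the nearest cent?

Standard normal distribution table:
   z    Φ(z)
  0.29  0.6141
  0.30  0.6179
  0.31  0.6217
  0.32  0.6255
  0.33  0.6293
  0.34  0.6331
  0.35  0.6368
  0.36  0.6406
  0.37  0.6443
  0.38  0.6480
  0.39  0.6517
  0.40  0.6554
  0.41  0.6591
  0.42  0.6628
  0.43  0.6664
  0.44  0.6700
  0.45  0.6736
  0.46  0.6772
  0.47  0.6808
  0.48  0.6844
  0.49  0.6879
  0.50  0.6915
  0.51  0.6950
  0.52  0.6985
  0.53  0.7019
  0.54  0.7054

€7.17

σ√T = 0.4 × 0.5000 = 0.2000
d₁ = [ln(58/54) + (0.052 + ½·0.4²)·0.25] / (σ√T) = (0.0715 + 0.0330) / 0.2000 = 0.5223 → 0.52
d₂ = 0.5223 − 0.2000 = 0.3223 → 0.32
exp(−rT) = exp(−0.052·0.25) = 0.9871
N(d₁) = N(0.52) = 0.6985;  N(d₂) = N(0.32) = 0.6255
C = 58·0.6985 − 54·0.9871·0.6255 = 40.5130 − 33.3413 = 7.1717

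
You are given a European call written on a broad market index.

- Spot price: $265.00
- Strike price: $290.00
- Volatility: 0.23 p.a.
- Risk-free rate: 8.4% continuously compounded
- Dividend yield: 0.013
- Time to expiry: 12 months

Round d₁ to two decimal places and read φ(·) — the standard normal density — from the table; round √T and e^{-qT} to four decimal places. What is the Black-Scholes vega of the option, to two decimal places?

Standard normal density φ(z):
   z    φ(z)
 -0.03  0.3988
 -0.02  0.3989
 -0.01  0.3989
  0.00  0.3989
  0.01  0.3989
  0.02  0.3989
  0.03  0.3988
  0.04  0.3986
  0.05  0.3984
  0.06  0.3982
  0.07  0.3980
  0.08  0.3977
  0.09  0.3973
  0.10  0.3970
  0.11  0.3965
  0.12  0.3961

104.32

σ√T = 0.23·√1 = 0.2300
d₁ = [ln(265/290) + (0.084 − 0.013 + 0.23²/2)·1] / 0.2300 = [-0.0902 + 0.0975] / 0.2300 = 0.0317 which rounds to 0.03
√T = √1 = 1.0000
φ(d₁) = φ(0.03) = 0.3988
e^(−qT) = e^(−0.013·1) = 0.9871
vega = S·e^(−qT)·φ(d₁)·√T = 265·0.9871·0.3988·1.0000 = 104.3187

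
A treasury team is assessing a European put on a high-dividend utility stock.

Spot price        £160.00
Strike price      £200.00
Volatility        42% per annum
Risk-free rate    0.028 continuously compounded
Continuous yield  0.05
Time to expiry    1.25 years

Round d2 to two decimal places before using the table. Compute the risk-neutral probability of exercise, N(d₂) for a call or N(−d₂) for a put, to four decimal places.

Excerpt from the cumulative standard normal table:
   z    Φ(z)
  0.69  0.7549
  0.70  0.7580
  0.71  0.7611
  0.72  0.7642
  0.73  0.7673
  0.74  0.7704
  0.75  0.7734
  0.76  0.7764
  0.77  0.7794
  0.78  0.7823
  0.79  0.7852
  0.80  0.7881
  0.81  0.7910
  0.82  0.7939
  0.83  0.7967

σ√T = 0.42 × 1.1180 = 0.4696
d₁ = [ln(160/200) + (0.028 − 0.05 + ½·0.42²)·1.25] / (σ√T) = (-0.2231 + 0.0827) / 0.4696 = -0.2990 which rounds to -0.30
d₂ = -0.2990 − 0.4696 = -0.7686 which rounds to -0.77
Risk-neutral Pr[S_T < K] = N(−d₂) = N(0.77) = 0.7794

0.7794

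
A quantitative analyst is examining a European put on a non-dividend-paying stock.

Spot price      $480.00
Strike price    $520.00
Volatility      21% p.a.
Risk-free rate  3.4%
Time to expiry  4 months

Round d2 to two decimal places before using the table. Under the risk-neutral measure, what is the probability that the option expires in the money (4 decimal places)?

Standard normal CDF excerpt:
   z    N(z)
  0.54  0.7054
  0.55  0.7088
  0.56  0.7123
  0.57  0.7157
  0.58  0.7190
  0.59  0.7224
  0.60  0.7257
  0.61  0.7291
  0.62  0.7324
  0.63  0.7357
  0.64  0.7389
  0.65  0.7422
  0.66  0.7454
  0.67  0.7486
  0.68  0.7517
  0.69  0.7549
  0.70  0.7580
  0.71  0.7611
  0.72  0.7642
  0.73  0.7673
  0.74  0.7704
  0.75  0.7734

0.7357

T = 0.3333;  σ√T = 0.1212
ln(S/K) + (r + σ²/2)T = ln(480/520) + (0.034 + 0.21²/2)·0.3333 = -0.0800 + 0.0187 = -0.0614
d₁ = -0.0614 / 0.1212 = -0.5061 ≈ -0.51
d₂ = d₁ − σ√T = -0.5061 − 0.1212 = -0.6273 ≈ -0.63
Pr(exercise) under Q = N(−d₂) = N(0.63) = 0.7357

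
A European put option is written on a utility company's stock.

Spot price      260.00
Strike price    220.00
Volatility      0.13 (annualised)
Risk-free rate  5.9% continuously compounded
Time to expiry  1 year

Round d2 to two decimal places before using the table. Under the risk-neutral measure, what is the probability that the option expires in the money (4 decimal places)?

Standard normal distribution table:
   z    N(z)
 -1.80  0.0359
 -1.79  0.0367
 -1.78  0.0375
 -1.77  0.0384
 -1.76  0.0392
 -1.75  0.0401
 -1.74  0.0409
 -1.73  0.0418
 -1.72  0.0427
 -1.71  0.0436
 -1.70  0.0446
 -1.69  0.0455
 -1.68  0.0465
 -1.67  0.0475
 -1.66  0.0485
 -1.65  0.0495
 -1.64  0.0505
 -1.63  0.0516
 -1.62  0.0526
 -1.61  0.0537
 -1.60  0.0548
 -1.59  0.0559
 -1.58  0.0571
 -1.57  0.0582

0.0475

σ√T = 0.13·√1 = 0.1300
d₁ = [ln(260/220) + (0.059 + 0.13²/2)·1] / 0.1300 = [0.1671 + 0.0674] / 0.1300 = 1.8039 which rounds to 1.80
d₂ = d₁ − σ√T = 1.8039 − 0.1300 = 1.6739 which rounds to 1.67
Pr(exercise) under Q = N(−d₂) = N(-1.67) = 0.0475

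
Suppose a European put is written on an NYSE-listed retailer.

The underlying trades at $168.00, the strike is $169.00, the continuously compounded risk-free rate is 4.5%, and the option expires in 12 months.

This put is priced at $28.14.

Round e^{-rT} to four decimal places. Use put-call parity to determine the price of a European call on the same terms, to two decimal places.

$34.58

e^(−rT) = e^(−0.045·1) = 0.9560
Put-call parity: C − P = S − K·e^(−rT) = 168 − 169·0.9560 = 168 − 161.5640 = 6.4360
C = P + (C − P) = 28.14 + (6.4360) = 34.5760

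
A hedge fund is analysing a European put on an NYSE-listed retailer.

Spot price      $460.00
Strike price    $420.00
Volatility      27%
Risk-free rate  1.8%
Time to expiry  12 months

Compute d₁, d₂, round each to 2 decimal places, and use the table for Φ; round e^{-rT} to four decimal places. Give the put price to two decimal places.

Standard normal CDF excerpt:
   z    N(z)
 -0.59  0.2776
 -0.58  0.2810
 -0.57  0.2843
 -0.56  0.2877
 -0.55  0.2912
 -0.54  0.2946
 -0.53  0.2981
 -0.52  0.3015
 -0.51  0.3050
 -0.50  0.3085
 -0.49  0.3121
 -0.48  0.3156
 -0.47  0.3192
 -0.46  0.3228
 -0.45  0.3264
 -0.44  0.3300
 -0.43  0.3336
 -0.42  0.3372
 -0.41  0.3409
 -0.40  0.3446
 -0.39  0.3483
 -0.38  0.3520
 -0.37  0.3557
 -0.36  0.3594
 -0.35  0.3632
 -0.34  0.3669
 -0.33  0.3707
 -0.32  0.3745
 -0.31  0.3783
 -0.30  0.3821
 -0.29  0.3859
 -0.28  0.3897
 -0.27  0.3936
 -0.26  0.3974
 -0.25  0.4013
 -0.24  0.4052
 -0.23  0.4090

$26.85

σ√T = 0.27 × 1.0000 = 0.2700
d₁ = [ln(460/420) + (0.018 + ½·0.27²)·1] / (σ√T) = (0.0910 + 0.0544) / 0.2700 = 0.5386 ≈ 0.54
d₂ = 0.5386 − 0.2700 = 0.2686 ≈ 0.27
exp(−rT) = exp(−0.018·1) = 0.9822
N(−d₂) = N(-0.27) = 0.3936;  N(−d₁) = N(-0.54) = 0.2946
P = 420·0.9822·0.3936 − 460·0.2946 = 162.3694 − 135.5160 = 26.8534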